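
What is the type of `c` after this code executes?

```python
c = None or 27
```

'or' with None returns the other value (27, int)

int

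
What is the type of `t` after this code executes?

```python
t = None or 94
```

'or' with None returns the other value (94, int)

int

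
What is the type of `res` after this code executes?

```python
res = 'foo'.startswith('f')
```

str.startswith() returns bool

bool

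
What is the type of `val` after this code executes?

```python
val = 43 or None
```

'or' returns first truthy value (43, int)

int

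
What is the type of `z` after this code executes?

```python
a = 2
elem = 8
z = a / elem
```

int / int always returns float in Python 3 (2 / 8 = 0.25)

float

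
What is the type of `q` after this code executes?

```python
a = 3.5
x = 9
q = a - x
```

float - int returns float (3.5 - 9 = -5.5)

float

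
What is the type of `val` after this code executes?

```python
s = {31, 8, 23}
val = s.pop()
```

Popping from a set of ints returns int

int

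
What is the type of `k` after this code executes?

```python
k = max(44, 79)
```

max() of ints returns int

int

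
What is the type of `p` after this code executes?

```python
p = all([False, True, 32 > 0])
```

all() returns bool

bool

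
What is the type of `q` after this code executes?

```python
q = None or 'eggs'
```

'or' with None returns the other value ('eggs', str)

str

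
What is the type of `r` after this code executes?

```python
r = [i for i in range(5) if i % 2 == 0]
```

A list comprehension [...] produces a list

list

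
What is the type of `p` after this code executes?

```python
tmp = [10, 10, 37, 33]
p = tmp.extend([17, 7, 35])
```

list.extend() returns None

NoneType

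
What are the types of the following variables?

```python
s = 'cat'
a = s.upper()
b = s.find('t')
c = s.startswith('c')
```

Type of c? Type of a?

str.startswith() returns bool; str.upper() returns str

bool, str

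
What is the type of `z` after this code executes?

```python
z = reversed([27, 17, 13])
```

reversed() on a list returns a list_reverseiterator

list_reverseiterator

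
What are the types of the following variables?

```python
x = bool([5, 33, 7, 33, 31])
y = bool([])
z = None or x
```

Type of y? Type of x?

bool() returns bool; bool() returns bool

bool, bool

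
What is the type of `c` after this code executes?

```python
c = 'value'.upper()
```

str.upper() returns str

str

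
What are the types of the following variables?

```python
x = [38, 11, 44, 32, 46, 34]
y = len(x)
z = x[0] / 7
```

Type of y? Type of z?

len() returns int; int / int returns float

int, float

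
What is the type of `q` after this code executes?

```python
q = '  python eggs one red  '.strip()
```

str.strip() returns str

str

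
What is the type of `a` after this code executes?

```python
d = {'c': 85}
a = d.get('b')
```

dict.get() returns None when key 'b' is not found and no default given

NoneType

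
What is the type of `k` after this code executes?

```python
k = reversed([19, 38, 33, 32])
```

reversed() on a list returns a list_reverseiterator

list_reverseiterator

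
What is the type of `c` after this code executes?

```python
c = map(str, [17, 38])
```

map() returns a map iterator object

map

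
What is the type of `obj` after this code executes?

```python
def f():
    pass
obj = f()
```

A function with no return statement returns None

NoneType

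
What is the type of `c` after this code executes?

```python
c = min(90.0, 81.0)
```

min() of floats returns float

float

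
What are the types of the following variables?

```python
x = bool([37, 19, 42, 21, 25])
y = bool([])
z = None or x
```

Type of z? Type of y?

None or <bool> returns the bool; bool() returns bool

bool, bool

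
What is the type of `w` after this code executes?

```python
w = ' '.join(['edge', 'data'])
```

str.join() returns str

str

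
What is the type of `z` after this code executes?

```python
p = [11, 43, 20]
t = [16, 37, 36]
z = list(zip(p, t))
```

list(zip(...)) returns a list of tuples

list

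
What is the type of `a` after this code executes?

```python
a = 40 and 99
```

'and' returns the last value when all truthy (99, which is int)

int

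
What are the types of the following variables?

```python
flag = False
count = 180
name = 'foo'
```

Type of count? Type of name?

count is int; name is str

int, str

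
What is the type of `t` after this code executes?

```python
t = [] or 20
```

'or' returns first truthy value (20, which is int)

int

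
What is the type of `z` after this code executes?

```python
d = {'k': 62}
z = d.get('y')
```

dict.get() returns None when key 'y' is not found and no default given

NoneType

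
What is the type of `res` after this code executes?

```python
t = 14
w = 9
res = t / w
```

int / int always returns float in Python 3 (14 / 9 = 1.55556)

float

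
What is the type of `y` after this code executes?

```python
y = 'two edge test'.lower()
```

str.lower() returns str

str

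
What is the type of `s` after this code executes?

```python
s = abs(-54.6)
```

abs() of float returns float

float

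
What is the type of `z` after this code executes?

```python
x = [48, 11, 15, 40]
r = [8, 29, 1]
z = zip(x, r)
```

zip() returns a zip iterator object

zip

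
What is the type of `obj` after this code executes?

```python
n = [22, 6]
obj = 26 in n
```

'in' operator returns bool

bool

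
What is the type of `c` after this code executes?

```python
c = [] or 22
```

'or' returns first truthy value (22, which is int)

int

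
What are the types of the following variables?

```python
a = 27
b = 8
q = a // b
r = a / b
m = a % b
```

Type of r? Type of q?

int / int returns float; int // int returns int

float, int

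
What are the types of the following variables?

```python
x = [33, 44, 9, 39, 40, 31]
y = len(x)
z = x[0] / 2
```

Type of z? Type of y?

int / int returns float; len() returns int

float, int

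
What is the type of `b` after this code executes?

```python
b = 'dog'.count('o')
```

str.count() returns int

int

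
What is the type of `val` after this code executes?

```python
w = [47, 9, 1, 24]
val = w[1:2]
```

Slicing a list always returns a list

list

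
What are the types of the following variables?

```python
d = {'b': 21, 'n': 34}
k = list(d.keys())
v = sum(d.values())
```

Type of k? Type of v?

list(...) returns list; sum of int values returns int

list, int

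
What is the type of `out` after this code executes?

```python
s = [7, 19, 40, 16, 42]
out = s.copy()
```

list.copy() returns list

list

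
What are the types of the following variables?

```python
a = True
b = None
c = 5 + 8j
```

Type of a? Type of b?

a is bool; b is NoneType

bool, NoneType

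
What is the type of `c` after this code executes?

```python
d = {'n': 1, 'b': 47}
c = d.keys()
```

.keys() returns a dict_keys view object

dict_keys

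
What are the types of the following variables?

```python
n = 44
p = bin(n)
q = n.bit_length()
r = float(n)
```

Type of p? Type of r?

bin() returns str; float() returns float

str, float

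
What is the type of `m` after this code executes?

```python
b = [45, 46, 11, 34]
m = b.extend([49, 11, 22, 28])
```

list.extend() returns None

NoneType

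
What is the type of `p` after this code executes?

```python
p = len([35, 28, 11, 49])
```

len() always returns int

int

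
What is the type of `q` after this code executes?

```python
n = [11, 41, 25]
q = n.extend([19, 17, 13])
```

list.extend() returns None

NoneType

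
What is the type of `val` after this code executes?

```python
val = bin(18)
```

bin() returns str representation

str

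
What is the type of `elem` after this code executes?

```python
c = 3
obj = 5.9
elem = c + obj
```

int + float returns float (3 + 5.9 = 8.9)

float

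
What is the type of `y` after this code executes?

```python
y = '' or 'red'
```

'or' returns first truthy value ('red', which is str)

str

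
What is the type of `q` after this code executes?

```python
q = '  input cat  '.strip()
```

str.strip() returns str

str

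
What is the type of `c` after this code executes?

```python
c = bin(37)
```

bin() returns str representation

str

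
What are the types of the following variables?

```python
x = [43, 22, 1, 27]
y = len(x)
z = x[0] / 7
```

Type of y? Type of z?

len() returns int; int / int returns float

int, float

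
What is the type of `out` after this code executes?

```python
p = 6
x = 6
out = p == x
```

Equality comparison returns bool

bool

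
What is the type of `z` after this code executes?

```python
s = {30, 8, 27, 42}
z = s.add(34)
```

set.add() returns None (mutates in place)

NoneType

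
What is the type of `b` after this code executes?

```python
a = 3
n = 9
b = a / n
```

int / int always returns float in Python 3 (3 / 9 = 0.333333)

float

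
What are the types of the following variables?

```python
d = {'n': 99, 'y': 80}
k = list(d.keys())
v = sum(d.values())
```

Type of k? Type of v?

list(...) returns list; sum of int values returns int

list, int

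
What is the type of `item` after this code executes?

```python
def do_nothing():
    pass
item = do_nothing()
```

A function with no return statement returns None

NoneType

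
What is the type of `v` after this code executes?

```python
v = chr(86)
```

chr() returns str (single character)

str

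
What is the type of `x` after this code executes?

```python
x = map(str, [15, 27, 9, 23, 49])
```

map() returns a map iterator object

map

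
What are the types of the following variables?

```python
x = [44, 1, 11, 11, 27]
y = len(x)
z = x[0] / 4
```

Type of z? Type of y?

int / int returns float; len() returns int

float, int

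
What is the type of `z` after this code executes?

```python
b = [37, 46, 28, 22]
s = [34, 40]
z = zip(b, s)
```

zip() returns a zip iterator object

zip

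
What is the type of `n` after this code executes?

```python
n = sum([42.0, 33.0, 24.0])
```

sum() of floats returns float

float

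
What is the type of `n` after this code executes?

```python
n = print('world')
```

print() returns None

NoneType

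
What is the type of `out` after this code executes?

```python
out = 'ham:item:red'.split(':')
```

str.split() returns list

list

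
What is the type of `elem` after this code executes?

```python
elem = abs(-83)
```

abs() of int returns int

int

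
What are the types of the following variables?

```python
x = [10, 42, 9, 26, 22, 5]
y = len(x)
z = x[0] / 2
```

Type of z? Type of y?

int / int returns float; len() returns int

float, int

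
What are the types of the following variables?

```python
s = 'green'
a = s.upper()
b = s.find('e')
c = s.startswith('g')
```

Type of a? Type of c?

str.upper() returns str; str.startswith() returns bool

str, bool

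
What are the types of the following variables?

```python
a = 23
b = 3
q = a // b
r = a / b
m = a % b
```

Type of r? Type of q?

int / int returns float; int // int returns int

float, int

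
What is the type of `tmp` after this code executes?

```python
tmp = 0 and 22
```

'and' returns the first falsy value (0, which is int)

int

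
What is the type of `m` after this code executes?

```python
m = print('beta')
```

print() returns None

NoneType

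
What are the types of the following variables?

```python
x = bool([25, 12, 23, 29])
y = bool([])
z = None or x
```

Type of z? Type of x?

None or <bool> returns the bool; bool() returns bool

bool, bool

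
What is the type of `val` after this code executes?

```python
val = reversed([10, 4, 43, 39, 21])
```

reversed() on a list returns a list_reverseiterator

list_reverseiterator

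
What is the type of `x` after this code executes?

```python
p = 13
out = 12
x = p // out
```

int // int returns int (13 // 12 = 1)

int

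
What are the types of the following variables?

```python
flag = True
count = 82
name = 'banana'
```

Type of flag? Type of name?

flag is bool; name is str

bool, str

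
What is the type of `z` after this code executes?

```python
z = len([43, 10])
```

len() always returns int

int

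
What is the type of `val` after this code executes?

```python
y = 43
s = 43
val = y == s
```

Equality comparison returns bool

bool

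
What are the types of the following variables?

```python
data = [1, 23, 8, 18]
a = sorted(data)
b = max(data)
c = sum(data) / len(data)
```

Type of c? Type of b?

int / int returns float; max of ints returns int

float, int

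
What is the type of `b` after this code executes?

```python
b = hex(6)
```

hex() returns str representation

str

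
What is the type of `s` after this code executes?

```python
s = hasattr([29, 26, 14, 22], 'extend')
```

hasattr() returns bool

bool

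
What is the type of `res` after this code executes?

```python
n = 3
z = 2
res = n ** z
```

int ** positive int returns int (3 ** 2 = 9)

int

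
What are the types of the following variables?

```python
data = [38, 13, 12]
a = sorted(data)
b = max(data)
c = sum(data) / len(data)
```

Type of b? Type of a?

max of ints returns int; sorted() returns list

int, list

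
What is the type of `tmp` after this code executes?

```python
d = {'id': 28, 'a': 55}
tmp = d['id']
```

Accessing dict[str, int] with key 'id' returns int value 28

int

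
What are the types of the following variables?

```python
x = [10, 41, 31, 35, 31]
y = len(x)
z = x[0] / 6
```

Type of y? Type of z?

len() returns int; int / int returns float

int, float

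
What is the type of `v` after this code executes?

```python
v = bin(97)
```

bin() returns str representation

str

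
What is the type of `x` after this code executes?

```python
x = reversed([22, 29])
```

reversed() on a list returns a list_reverseiterator

list_reverseiterator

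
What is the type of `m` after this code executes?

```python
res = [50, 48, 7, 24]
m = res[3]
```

Indexing a list of ints returns int (res[3] = 24)

int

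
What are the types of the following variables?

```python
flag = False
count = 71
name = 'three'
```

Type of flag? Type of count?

flag is bool; count is int

bool, int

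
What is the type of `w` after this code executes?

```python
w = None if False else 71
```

Ternary: condition is False, else branch (71) taken → int

int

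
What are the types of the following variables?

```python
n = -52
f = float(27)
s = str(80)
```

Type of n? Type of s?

n is int; s is str

int, str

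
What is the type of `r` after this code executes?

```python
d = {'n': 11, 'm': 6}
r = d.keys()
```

.keys() returns a dict_keys view object

dict_keys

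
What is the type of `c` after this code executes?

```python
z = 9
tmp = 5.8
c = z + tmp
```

int + float returns float (9 + 5.8 = 14.8)

float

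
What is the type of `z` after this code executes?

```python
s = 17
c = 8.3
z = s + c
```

int + float returns float (17 + 8.3 = 25.3)

float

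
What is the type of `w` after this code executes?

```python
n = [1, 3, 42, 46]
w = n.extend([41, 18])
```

list.extend() returns None

NoneType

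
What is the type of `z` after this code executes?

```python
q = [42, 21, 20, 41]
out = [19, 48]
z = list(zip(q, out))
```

list(zip(...)) returns a list of tuples

list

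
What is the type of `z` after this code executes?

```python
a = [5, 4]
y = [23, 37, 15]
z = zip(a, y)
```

zip() returns a zip iterator object

zip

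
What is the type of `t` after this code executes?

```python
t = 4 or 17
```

'or' returns the first truthy value (4, which is int)

int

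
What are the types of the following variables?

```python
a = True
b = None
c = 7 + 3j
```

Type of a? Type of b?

a is bool; b is NoneType

bool, NoneType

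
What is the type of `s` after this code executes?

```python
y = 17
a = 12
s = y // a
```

int // int returns int (17 // 12 = 1)

int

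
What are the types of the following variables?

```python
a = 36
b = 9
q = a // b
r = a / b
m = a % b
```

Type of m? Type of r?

int % int returns int; int / int returns float

int, float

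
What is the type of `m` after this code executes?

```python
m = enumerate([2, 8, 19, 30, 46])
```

enumerate() returns an enumerate iterator object

enumerate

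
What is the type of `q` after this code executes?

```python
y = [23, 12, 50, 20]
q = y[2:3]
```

Slicing a list always returns a list

list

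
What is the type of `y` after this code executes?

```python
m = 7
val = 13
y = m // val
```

int // int returns int (7 // 13 = 0)

int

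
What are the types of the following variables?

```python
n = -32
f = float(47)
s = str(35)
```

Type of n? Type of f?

n is int; f is float

int, float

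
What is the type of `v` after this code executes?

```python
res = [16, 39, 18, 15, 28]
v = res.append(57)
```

list.append() returns None (mutates in place)

NoneType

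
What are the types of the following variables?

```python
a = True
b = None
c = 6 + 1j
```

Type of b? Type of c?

b is NoneType; c is complex

NoneType, complex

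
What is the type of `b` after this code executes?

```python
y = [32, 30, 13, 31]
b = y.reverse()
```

list.reverse() returns None

NoneType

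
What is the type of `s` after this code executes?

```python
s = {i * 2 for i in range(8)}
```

A set comprehension {expr for x in iterable} produces a set

set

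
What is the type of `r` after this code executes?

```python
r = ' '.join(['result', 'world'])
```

str.join() returns str

str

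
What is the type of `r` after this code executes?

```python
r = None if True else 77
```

Ternary: condition is True, if branch (None) taken → NoneType

NoneType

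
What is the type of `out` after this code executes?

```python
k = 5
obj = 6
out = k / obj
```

int / int always returns float in Python 3 (5 / 6 = 0.833333)

float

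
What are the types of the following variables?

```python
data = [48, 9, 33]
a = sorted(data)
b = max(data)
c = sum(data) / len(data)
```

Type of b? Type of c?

max of ints returns int; int / int returns float

int, float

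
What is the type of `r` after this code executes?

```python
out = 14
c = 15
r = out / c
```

int / int always returns float in Python 3 (14 / 15 = 0.933333)

float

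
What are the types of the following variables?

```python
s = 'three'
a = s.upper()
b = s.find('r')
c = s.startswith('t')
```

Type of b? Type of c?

str.find() returns int; str.startswith() returns bool

int, bool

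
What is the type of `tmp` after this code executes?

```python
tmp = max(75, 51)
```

max() of ints returns int

int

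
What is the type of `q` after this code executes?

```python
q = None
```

None has type NoneType

NoneType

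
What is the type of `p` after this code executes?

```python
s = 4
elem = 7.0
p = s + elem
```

int + float returns float (4 + 7.0 = 11.0)

float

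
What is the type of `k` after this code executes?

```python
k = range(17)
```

range() returns a range object

range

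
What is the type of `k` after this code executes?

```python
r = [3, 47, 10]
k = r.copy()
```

list.copy() returns list

list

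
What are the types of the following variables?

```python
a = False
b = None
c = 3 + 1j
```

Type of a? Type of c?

a is bool; c is complex

bool, complex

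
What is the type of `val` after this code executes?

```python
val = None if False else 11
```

Ternary: condition is False, else branch (11) taken → int

int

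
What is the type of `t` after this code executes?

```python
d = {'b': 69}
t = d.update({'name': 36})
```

dict.update() returns None

NoneType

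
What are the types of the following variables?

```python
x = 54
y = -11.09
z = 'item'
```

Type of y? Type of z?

y is float; z is str

float, str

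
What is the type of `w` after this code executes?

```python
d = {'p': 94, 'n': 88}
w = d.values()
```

.values() returns a dict_values view object

dict_values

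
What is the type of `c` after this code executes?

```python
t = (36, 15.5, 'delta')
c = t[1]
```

Index 1 of tuple is 15.5 which is float

float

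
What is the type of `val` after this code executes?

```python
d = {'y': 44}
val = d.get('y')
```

dict.get() returns the value (int) when key is found

int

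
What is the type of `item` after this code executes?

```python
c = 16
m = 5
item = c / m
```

int / int always returns float in Python 3 (16 / 5 = 3.2)

float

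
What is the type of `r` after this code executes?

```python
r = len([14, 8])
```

len() always returns int

int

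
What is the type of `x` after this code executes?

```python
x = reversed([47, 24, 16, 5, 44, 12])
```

reversed() on a list returns a list_reverseiterator

list_reverseiterator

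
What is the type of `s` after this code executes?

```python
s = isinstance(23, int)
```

isinstance() returns bool

bool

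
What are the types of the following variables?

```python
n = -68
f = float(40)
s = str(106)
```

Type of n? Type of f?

n is int; f is float

int, float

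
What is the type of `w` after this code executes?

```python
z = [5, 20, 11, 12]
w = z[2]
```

Indexing a list of ints returns int (z[2] = 11)

int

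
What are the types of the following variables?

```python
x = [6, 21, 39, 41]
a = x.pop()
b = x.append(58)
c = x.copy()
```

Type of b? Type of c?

list.append() returns None; list.copy() returns list

NoneType, list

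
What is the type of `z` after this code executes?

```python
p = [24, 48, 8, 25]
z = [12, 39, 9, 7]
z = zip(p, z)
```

zip() returns a zip iterator object

zip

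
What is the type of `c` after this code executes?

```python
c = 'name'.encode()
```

str.encode() returns bytes

bytes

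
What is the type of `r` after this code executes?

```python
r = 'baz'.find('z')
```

str.find() returns int (index, or -1)

int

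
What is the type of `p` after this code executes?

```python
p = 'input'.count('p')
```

str.count() returns int

int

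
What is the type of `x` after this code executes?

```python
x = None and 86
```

'and' returns first falsy value (None)

NoneType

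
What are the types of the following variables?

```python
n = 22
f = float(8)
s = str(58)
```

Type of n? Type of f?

n is int; f is float

int, float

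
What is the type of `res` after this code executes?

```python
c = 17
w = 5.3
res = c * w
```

int * float returns float (17 * 5.3 = 90.1)

float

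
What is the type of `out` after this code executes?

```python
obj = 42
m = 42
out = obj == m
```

Equality comparison returns bool

bool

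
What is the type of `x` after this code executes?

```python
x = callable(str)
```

callable() returns bool

bool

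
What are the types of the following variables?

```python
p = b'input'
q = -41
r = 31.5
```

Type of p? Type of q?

p is bytes; q is int

bytes, int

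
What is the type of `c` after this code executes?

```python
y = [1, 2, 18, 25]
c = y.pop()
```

list.pop() returns the popped element (int here)

int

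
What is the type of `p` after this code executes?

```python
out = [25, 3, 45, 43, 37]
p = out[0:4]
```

Slicing a list always returns a list

list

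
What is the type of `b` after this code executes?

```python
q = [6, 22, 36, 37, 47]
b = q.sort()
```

list.sort() returns None (sorts in place)

NoneType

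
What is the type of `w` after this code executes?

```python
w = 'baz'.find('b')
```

str.find() returns int (index, or -1)

int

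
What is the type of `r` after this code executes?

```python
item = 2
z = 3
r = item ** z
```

int ** positive int returns int (2 ** 3 = 8)

int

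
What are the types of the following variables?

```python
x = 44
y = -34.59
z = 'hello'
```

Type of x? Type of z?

x is int; z is str

int, str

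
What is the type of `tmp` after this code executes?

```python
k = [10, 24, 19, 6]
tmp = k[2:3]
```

Slicing a list always returns a list

list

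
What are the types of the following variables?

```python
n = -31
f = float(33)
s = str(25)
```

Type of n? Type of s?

n is int; s is str

int, str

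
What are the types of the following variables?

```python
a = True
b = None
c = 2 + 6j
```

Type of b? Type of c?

b is NoneType; c is complex

NoneType, complex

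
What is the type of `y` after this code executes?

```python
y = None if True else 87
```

Ternary: condition is True, if branch (None) taken → NoneType

NoneType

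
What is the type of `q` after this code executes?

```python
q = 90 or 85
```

'or' returns the first truthy value (90, which is int)

int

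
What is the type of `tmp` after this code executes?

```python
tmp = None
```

None has type NoneType

NoneType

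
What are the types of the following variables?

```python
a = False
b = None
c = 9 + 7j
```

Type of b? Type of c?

b is NoneType; c is complex

NoneType, complex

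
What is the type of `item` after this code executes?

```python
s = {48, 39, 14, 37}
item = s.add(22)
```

set.add() returns None (mutates in place)

NoneType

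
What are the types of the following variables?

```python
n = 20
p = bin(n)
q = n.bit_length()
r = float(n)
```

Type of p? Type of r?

bin() returns str; float() returns float

str, float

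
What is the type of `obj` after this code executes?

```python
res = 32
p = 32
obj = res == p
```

Equality comparison returns bool

bool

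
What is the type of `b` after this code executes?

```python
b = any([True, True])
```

any() returns bool

bool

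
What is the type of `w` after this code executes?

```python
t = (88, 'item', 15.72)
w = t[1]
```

Index 1 of tuple is 'item' which is str

str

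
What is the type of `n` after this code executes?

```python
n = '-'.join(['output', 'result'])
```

str.join() returns str

str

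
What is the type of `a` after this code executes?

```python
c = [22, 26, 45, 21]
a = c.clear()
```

list.clear() returns None

NoneType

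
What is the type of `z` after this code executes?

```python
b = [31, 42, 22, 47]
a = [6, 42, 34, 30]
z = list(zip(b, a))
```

list(zip(...)) returns a list of tuples

list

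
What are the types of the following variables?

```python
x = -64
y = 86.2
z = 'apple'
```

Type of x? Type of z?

x is int; z is str

int, str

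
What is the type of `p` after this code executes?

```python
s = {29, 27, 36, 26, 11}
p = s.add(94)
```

set.add() returns None (mutates in place)

NoneType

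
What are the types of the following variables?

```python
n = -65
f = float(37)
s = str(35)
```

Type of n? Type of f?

n is int; f is float

int, float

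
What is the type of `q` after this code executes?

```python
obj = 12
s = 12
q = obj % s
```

int % int returns int (12 % 12 = 0)

int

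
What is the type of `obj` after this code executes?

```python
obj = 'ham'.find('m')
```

str.find() returns int (index, or -1)

int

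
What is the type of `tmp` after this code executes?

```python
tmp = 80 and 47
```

'and' returns the last value when all truthy (47, which is int)

int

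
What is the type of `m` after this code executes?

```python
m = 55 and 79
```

'and' returns the last value when all truthy (79, which is int)

int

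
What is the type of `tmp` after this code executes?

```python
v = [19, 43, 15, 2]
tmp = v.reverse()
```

list.reverse() returns None

NoneType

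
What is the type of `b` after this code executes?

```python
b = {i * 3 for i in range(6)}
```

A set comprehension {expr for x in iterable} produces a set

set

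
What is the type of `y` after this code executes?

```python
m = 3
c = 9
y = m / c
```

int / int always returns float in Python 3 (3 / 9 = 0.333333)

float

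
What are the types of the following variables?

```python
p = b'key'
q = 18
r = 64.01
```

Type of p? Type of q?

p is bytes; q is int

bytes, int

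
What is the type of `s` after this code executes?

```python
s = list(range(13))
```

list(range(...)) returns list

list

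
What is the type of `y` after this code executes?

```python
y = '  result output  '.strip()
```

str.strip() returns str

str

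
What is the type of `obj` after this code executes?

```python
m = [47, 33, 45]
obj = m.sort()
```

list.sort() returns None (sorts in place)

NoneType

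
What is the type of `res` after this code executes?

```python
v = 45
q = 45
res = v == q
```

Equality comparison returns bool

bool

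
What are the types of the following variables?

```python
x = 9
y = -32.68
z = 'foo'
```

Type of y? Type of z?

y is float; z is str

float, str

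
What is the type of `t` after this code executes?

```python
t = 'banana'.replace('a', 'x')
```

str.replace() returns str

str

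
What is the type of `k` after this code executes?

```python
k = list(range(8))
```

list(range(...)) returns list

list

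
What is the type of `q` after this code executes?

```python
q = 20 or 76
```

'or' returns the first truthy value (20, which is int)

int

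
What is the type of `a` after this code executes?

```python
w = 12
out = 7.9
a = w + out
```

int + float returns float (12 + 7.9 = 19.9)

float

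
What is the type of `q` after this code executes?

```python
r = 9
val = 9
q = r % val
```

int % int returns int (9 % 9 = 0)

int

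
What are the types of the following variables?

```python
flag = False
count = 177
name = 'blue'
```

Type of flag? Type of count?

flag is bool; count is int

bool, int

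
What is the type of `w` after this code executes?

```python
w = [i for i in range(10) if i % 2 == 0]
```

A list comprehension [...] produces a list

list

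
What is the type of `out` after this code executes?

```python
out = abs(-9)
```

abs() of int returns int

int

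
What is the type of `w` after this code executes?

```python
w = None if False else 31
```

Ternary: condition is False, else branch (31) taken → int

int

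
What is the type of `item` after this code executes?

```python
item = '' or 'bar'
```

'or' returns first truthy value ('bar', which is str)

str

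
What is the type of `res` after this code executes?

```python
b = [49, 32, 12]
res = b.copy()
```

list.copy() returns list

list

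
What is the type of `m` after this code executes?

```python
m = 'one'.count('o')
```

str.count() returns int

int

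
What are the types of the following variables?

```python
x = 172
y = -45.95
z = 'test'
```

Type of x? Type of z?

x is int; z is str

int, str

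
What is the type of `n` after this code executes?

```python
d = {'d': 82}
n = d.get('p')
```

dict.get() returns None when key 'p' is not found and no default given

NoneType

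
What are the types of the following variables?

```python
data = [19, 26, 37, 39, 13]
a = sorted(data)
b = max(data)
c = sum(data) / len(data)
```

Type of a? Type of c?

sorted() returns list; int / int returns float

list, float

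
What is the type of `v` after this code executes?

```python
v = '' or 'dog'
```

'or' returns first truthy value ('dog', which is str)

str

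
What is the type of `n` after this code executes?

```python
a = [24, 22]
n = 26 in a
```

'in' operator returns bool

bool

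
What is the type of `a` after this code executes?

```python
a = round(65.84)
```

round() with no ndigits arg returns int

int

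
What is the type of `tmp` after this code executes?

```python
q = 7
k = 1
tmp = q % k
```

int % int returns int (7 % 1 = 0)

int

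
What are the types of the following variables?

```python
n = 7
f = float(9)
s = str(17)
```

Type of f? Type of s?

f is float; s is str

float, str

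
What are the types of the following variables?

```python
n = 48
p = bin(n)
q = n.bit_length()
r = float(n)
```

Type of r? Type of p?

float() returns float; bin() returns str

float, str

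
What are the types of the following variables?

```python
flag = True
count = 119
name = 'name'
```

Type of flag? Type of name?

flag is bool; name is str

bool, str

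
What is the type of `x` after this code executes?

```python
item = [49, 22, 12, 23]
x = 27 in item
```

'in' operator returns bool

bool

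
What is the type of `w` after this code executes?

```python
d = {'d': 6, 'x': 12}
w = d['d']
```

Accessing dict[str, int] with key 'd' returns int value 6

int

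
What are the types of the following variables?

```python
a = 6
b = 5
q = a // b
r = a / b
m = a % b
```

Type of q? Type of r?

int // int returns int; int / int returns float

int, float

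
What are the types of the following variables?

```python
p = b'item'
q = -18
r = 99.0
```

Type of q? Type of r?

q is int; r is float

int, float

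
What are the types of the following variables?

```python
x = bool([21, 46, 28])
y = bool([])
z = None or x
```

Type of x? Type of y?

bool() returns bool; bool() returns bool

bool, bool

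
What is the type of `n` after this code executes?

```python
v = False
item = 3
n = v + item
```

bool + int returns int (False is 0, so 0 + 3 = 3)

int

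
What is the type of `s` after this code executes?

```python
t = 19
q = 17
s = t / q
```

int / int always returns float in Python 3 (19 / 17 = 1.11765)

float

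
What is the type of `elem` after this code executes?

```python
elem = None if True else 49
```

Ternary: condition is True, if branch (None) taken → NoneType

NoneType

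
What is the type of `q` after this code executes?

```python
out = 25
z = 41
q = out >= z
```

Comparison operators return bool

bool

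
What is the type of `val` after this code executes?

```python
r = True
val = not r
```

'not' always returns bool

bool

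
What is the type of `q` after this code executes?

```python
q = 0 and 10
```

'and' returns the first falsy value (0, which is int)

int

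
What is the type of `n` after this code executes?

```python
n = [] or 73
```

'or' returns first truthy value (73, which is int)

int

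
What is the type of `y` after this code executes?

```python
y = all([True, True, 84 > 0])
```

all() returns bool

bool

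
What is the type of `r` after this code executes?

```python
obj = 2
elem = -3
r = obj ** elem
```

int ** negative int returns float

float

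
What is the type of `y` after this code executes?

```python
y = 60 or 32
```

'or' returns the first truthy value (60, which is int)

int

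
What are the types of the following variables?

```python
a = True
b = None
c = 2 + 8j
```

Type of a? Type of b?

a is bool; b is NoneType

bool, NoneType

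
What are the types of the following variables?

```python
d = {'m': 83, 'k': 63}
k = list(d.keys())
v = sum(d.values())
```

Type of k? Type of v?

list(...) returns list; sum of int values returns int

list, int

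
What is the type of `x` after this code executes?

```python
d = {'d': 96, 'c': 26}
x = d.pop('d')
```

dict.pop() returns the value (int)

int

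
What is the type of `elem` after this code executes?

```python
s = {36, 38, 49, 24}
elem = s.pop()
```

Popping from a set of ints returns int

int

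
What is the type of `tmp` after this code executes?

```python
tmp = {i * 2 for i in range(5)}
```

A set comprehension {expr for x in iterable} produces a set

set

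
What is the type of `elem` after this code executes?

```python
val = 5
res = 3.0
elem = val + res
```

int + float returns float (5 + 3.0 = 8.0)

float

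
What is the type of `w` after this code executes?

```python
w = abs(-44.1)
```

abs() of float returns float

float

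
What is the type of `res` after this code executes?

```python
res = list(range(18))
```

list(range(...)) returns list

list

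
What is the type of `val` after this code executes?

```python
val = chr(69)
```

chr() returns str (single character)

str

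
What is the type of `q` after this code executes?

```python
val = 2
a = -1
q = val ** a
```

int ** negative int returns float

float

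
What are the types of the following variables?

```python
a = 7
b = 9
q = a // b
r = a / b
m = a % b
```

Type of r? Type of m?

int / int returns float; int % int returns int

float, int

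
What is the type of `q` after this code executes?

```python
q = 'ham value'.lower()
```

str.lower() returns str

str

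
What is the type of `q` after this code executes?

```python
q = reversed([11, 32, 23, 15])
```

reversed() on a list returns a list_reverseiterator

list_reverseiterator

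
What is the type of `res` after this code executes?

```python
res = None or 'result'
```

'or' with None returns the other value ('result', str)

str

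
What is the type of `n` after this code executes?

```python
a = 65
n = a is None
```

'is' comparison returns bool

bool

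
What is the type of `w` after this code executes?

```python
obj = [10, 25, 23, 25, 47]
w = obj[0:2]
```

Slicing a list always returns a list

list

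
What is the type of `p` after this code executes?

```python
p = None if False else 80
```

Ternary: condition is False, else branch (80) taken → int

int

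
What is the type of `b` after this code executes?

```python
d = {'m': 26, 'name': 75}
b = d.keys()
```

.keys() returns a dict_keys view object

dict_keys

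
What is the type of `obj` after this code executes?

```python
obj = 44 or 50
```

'or' returns the first truthy value (44, which is int)

int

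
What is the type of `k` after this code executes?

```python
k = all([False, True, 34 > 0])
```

all() returns bool

bool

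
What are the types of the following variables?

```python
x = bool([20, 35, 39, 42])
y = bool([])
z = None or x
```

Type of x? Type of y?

bool() returns bool; bool() returns bool

bool, bool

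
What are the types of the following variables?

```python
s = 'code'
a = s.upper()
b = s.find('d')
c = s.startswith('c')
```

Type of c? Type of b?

str.startswith() returns bool; str.find() returns int

bool, int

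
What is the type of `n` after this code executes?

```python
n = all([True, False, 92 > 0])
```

all() returns bool

bool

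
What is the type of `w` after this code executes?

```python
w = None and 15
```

'and' returns first falsy value (None)

NoneType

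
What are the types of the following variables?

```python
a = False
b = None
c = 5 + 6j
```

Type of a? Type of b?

a is bool; b is NoneType

bool, NoneType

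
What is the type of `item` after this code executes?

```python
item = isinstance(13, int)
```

isinstance() returns bool

bool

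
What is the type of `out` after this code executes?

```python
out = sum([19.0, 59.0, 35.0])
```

sum() of floats returns float

float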